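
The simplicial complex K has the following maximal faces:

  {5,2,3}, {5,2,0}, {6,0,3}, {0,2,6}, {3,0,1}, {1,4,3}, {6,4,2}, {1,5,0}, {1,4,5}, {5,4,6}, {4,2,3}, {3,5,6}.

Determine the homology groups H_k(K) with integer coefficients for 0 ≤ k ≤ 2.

We work with the vertex ordering 0 < 1 < 2 < 3 < 4 < 5 < 6. The simplices of K, each written with vertices in increasing order, are:

  0-simplices (7): [0], [1], [2], [3], [4], [5], [6]
  1-simplices (18): [0,1], [0,2], [0,3], [0,5], [0,6], [1,3], [1,4], [1,5], [2,3], [2,4], [2,5], [2,6], [3,4], [3,5], [3,6], [4,5], [4,6], [5,6]
  2-simplices (12): [0,1,3], [0,1,5], [0,2,5], [0,2,6], [0,3,6], [1,3,4], [1,4,5], [2,3,4], [2,3,5], [2,4,6], [3,5,6], [4,5,6]

giving chain groups C_0 ≅ Z^7, C_1 ≅ Z^18, C_2 ≅ Z^12.

The boundary map ∂_1: C_1 → C_0 sends each edge [p,q] (with p < q) to q − p. For instance
  ∂[2,3] = [3] − [2].
The 7×18 boundary matrix has rank 6 and Smith normal form diag(1,1,1,1,1,1).

∂_2: C_2 → C_1 sends each 2-simplex [p,q,r] to [q,r] − [p,r] + [p,q]. For instance
  ∂[2,4,6] = [4,6] − [2,6] + [2,4],
  ∂[0,2,6] = [2,6] − [0,6] + [0,2].
This gives a 18×12 integer matrix of rank 12; reducing to Smith normal form yields diagonal entries (1,1,1,1,1,1,1,1,1,1,1,2).

Now H_k = ker ∂_k / im ∂_{k+1}, so:

  H_0: rank C_0 − rank ∂_1 = 7 − 6 = 1, and the invariant factors of ∂_1 are all 1, so H_0 ≅ Z.
  H_1: rank ker ∂_1 − rank ∂_2 = (18 − 6) − 12 = 0, and ∂_2 has invariant factor 2 > 1, so H_1 ≅ Z/2.
  H_2: rank ker ∂_2 − rank ∂_3 = (12 − 12) − 0 = 0, and there is no ∂_3, so H_2 ≅ 0.

(K is a triangulation of the real projective plane RP^2.)

H_0 = Z,  H_1 = Z/2,  H_2 = 0.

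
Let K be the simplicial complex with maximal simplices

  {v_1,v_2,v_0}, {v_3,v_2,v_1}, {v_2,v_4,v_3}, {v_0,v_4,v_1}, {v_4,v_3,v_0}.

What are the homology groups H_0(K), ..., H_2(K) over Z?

H_0 ≅ Z,  H_1 ≅ Z,  H_2 = 0.

Take the total order v_0 < v_1 < v_2 < v_3 < v_4 on the vertex set. Then K (dimension 2) consists of the simplices:

  0-simplices (5): [v_0], [v_1], [v_2], [v_3], [v_4]
  1-simplices (10): [v_0,v_1], [v_0,v_2], [v_0,v_3], [v_0,v_4], [v_1,v_2], [v_1,v_3], [v_1,v_4], [v_2,v_3], [v_2,v_4], [v_3,v_4]
  2-simplices (5): [v_0,v_1,v_2], [v_0,v_1,v_4], [v_0,v_3,v_4], [v_1,v_2,v_3], [v_2,v_3,v_4]

Hence C_0 ≅ Z^5, C_1 ≅ Z^10, C_2 ≅ Z^5.

Boundary ∂_1: C_1 → C_0 sends each edge [p,q] (with p < q) to q − p.
The 5×10 boundary matrix has rank 4 and Smith normal form diag(1,1,1,1).

The boundary map ∂_2: C_2 → C_1 sends each 2-simplex [p,q,r] to [q,r] − [p,r] + [p,q]. For instance
  ∂[v_2,v_3,v_4] = [v_3,v_4] − [v_2,v_4] + [v_2,v_3],
  ∂[v_0,v_3,v_4] = [v_3,v_4] − [v_0,v_4] + [v_0,v_3].
The 10×5 boundary matrix has rank 5 and Smith normal form diag(1,1,1,1,1).

From H_k ≅ ker(∂_k) / im(∂_{k+1}) we obtain:

  H_0: rank C_0 − rank ∂_1 = 5 − 4 = 1, and the invariant factors of ∂_1 are all 1, so H_0 = Z.
  H_1: rank ker ∂_1 − rank ∂_2 = (10 − 4) − 5 = 1, and the invariant factors of ∂_2 are all 1, so H_1 = Z.
  H_2: rank ker ∂_2 − rank ∂_3 = (5 − 5) − 0 = 0, and there is no ∂_3, so H_2 = 0.

As a check, the Euler characteristic is 5 − 10 + 5 = 0, which agrees with 1 − 1 + 0 = 0.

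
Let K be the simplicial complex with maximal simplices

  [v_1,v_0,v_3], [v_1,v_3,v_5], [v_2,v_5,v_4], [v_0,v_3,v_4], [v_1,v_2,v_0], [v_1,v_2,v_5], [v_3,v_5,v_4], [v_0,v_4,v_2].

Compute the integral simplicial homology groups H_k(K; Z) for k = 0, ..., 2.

We work with the vertex ordering v_0 < v_1 < v_2 < v_3 < v_4 < v_5. The simplices of K, each written with vertices in increasing order, are:

  0-simplices (6): [v_0], [v_1], [v_2], [v_3], [v_4], [v_5]
  1-simplices (12): [v_0,v_1], [v_0,v_2], [v_0,v_3], [v_0,v_4], [v_1,v_2], [v_1,v_3], [v_1,v_5], [v_2,v_4], [v_2,v_5], [v_3,v_4], [v_3,v_5], [v_4,v_5]
  2-simplices (8): [v_0,v_1,v_2], [v_0,v_1,v_3], [v_0,v_2,v_4], [v_0,v_3,v_4], [v_1,v_2,v_5], [v_1,v_3,v_5], [v_2,v_4,v_5], [v_3,v_4,v_5]

so the chain groups are C_0 ≅ Z^6, C_1 ≅ Z^12, C_2 ≅ Z^8.

The boundary map ∂_1: C_1 → C_0 maps an edge to its endpoints' difference, ∂[p,q] = q − p. For instance
  ∂[v_0,v_3] = [v_3] − [v_0].
The 6×12 boundary matrix has rank 5 and Smith normal form diag(1,1,1,1,1).

∂_2: C_2 → C_1 acts by ∂[p,q,r] = [q,r] − [p,r] + [p,q]. For instance
  ∂[v_2,v_4,v_5] = [v_4,v_5] − [v_2,v_5] + [v_2,v_4],
  ∂[v_3,v_4,v_5] = [v_4,v_5] − [v_3,v_5] + [v_3,v_4].
The 12×8 boundary matrix has rank 7 and Smith normal form diag(1,1,1,1,1,1,1).

Now H_k = ker ∂_k / im ∂_{k+1}, so:

  H_0: rank C_0 − rank ∂_1 = 6 − 5 = 1, and the invariant factors of ∂_1 are all 1, so H_0 ≅ Z.
  H_1: rank ker ∂_1 − rank ∂_2 = (12 − 5) − 7 = 0, and the invariant factors of ∂_2 are all 1, so H_1 ≅ 0.
  H_2: rank ker ∂_2 − rank ∂_3 = (8 − 7) − 0 = 1, and there is no ∂_3, so H_2 ≅ Z.

As a check, the Euler characteristic is 6 − 12 + 8 = 2, which agrees with 1 − 0 + 1 = 2.

H_0 = Z,  H_1 = 0,  H_2 = Z.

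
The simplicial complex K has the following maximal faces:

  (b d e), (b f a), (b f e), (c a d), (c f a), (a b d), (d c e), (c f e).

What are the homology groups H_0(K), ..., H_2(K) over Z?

H_0 ≅ Z,  H_1 = 0,  H_2 ≅ Z.

We work with the vertex ordering a < b < c < d < e < f. The simplices of K, each written with vertices in increasing order, are:

  0-simplices (6): a, b, c, d, e, f
  1-simplices (12): ab, ac, ad, af, bd, be, bf, cd, ce, cf, de, ef
  2-simplices (8): abd, abf, acd, acf, bde, bef, cde, cef

so the chain groups are C_0 ≅ Z^6, C_1 ≅ Z^12, C_2 ≅ Z^8.

The boundary map ∂_1: C_1 → C_0 is given by ∂[p,q] = [q] − [p].
As a 6×12 matrix over Z this has rank 5, with invariant factors (1,1,1,1,1).

Boundary ∂_2: C_2 → C_1 sends each 2-simplex [p,q,r] to [q,r] − [p,r] + [p,q]. For instance
  ∂cef = ef − cf + ce,
  ∂bde = de − be + bd.
As a 12×8 matrix over Z this has rank 7, with invariant factors (1,1,1,1,1,1,1).

From H_k ≅ ker(∂_k) / im(∂_{k+1}) we obtain:

  H_0: rank C_0 − rank ∂_1 = 6 − 5 = 1, and the invariant factors of ∂_1 are all 1, so H_0 = Z.
  H_1: rank ker ∂_1 − rank ∂_2 = (12 − 5) − 7 = 0, and the invariant factors of ∂_2 are all 1, so H_1 = 0.
  H_2: rank ker ∂_2 − rank ∂_3 = (8 − 7) − 0 = 1, and there is no ∂_3, so H_2 = Z.

As a check, the Euler characteristic is 6 − 12 + 8 = 2, which agrees with 1 − 0 + 1 = 2.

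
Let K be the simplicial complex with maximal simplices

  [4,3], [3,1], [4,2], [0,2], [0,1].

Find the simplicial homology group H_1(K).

H_1 = Z.

K has 5 vertices, 5 edges.
rank ∂_1 = 4, rank ∂_2 = 0 ⇒ b_1 = 5 − 4 − 0 = 1. So H_1 = Z.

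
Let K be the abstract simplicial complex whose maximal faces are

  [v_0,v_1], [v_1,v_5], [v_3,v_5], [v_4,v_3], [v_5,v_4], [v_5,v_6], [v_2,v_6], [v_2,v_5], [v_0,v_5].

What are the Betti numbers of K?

We work with the vertex ordering v_0 < v_1 < v_2 < v_3 < v_4 < v_5 < v_6. The simplices of K, each written with vertices in increasing order, are:

  0-simplices (7): [v_0], [v_1], [v_2], [v_3], [v_4], [v_5], [v_6]
  1-simplices (9): [v_0,v_1], [v_0,v_5], [v_1,v_5], [v_2,v_5], [v_2,v_6], [v_3,v_4], [v_3,v_5], [v_4,v_5], [v_5,v_6]

so the chain groups are C_0 ≅ Z^7, C_1 ≅ Z^9.

Boundary ∂_1: C_1 → C_0 is given by ∂[p,q] = [q] − [p].
This gives a 7×9 integer matrix of rank 6; reducing to Smith normal form yields diagonal entries (1,1,1,1,1,1).

Now H_k = ker ∂_k / im ∂_{k+1}, so:

  H_0: rank C_0 − rank ∂_1 = 7 − 6 = 1, and the invariant factors of ∂_1 are all 1, so H_0 = Z.
  H_1: rank ker ∂_1 − rank ∂_2 = (9 − 6) − 0 = 3, and there is no ∂_2, so H_1 = Z^3.

As a check, the Euler characteristic is 7 − 9 = -2, which agrees with 1 − 3 = -2.

Hence the Betti numbers are b_0 = 1, b_1 = 3.

b_0 = 1, b_1 = 3.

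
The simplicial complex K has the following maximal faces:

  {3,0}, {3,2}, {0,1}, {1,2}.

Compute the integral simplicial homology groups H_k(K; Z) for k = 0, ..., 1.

Order the vertices as 0 < 1 < 2 < 3. Listing each simplex with vertices in this order, K has dimension 1 with simplices:

  0-simplices (4): [0], [1], [2], [3]
  1-simplices (4): [0,1], [0,3], [1,2], [2,3]

giving chain groups C_0 ≅ Z^4, C_1 ≅ Z^4.

The boundary map ∂_1: C_1 → C_0 sends each edge [p,q] (with p < q) to q − p. For instance
  ∂[2,3] = [3] − [2].
This gives a 4×4 integer matrix of rank 3; reducing to Smith normal form yields diagonal entries (1,1,1).

From H_k ≅ ker(∂_k) / im(∂_{k+1}) we obtain:

  H_0: rank C_0 − rank ∂_1 = 4 − 3 = 1, and the invariant factors of ∂_1 are all 1, so H_0 ≅ Z.
  H_1: rank ker ∂_1 − rank ∂_2 = (4 − 3) − 0 = 1, and there is no ∂_2, so H_1 ≅ Z.

H_0 ≅ Z,  H_1 ≅ Z.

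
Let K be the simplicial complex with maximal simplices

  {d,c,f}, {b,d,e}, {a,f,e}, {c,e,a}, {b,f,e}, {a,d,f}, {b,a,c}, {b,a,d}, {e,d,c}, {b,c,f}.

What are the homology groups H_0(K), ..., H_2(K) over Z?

We work with the vertex ordering a < b < c < d < e < f. The simplices of K, each written with vertices in increasing order, are:

  0-simplices (6): a, b, c, d, e, f
  1-simplices (15): ab, ac, ad, ae, af, bc, bd, be, bf, cd, ce, cf, de, df, ef
  2-simplices (10): abc, abd, ace, adf, aef, bcf, bde, bef, cde, cdf

giving chain groups C_0 ≅ Z^6, C_1 ≅ Z^15, C_2 ≅ Z^10.

Boundary ∂_1: C_1 → C_0 maps an edge to its endpoints' difference, ∂[p,q] = q − p.
The resulting 6×15 matrix has rank 5, and its Smith normal form has invariant factors (1,1,1,1,1).

The boundary map ∂_2: C_2 → C_1 acts by ∂[p,q,r] = [q,r] − [p,r] + [p,q]. For instance
  ∂adf = df − af + ad,
  ∂cde = de − ce + cd.
The resulting 15×10 matrix has rank 10, and its Smith normal form has invariant factors (1,1,1,1,1,1,1,1,1,2).

Reading off H_k = ker ∂_k / im ∂_{k+1}:

  H_0: rank C_0 − rank ∂_1 = 6 − 5 = 1, and the invariant factors of ∂_1 are all 1, so H_0 = Z.
  H_1: rank ker ∂_1 − rank ∂_2 = (15 − 5) − 10 = 0, and ∂_2 has invariant factor 2 > 1, so H_1 = Z/2Z.
  H_2: rank ker ∂_2 − rank ∂_3 = (10 − 10) − 0 = 0, and there is no ∂_3, so H_2 = 0.

H_0 = Z,  H_1 = Z/2Z,  H_2 = 0.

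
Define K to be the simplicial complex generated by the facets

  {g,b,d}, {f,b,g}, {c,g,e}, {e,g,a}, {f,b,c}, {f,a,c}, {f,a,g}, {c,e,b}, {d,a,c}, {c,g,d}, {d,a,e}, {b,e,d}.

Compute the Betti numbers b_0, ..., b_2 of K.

b_0 = 1, b_1 = 0, b_2 = 0.

Fix the vertex order a < b < c < d < e < f < g and write every simplex with vertices in increasing order. Then dim K = 2 and the simplices of K are:

  0-simplices (7): a, b, c, d, e, f, g
  1-simplices (18): ac, ad, ae, af, ag, bc, bd, be, bf, bg, cd, ce, cf, cg, de, dg, eg, fg
  2-simplices (12): acd, acf, ade, aeg, afg, bce, bcf, bde, bdg, bfg, cdg, ceg

Hence C_0 ≅ Z^7, C_1 ≅ Z^18, C_2 ≅ Z^12.

The boundary map ∂_1: C_1 → C_0 maps an edge to its endpoints' difference, ∂[p,q] = q − p. For instance
  ∂bd = d − b.
This gives a 7×18 integer matrix of rank 6; reducing to Smith normal form yields diagonal entries (1,1,1,1,1,1).

∂_2: C_2 → C_1 sends each 2-simplex [p,q,r] to [q,r] − [p,r] + [p,q]. For instance
  ∂afg = fg − ag + af,
  ∂bcf = cf − bf + bc.
This gives a 18×12 integer matrix of rank 12; reducing to Smith normal form yields diagonal entries (1,1,1,1,1,1,1,1,1,1,1,2).

Now H_k = ker ∂_k / im ∂_{k+1}, so:

  H_0: rank C_0 − rank ∂_1 = 7 − 6 = 1, and the invariant factors of ∂_1 are all 1, so H_0 ≅ Z.
  H_1: rank ker ∂_1 − rank ∂_2 = (18 − 6) − 12 = 0, and ∂_2 has invariant factor 2 > 1, so H_1 ≅ Z/2.
  H_2: rank ker ∂_2 − rank ∂_3 = (12 − 12) − 0 = 0, and there is no ∂_3, so H_2 ≅ 0.

Hence the Betti numbers are b_0 = 1, b_1 = 0, b_2 = 0.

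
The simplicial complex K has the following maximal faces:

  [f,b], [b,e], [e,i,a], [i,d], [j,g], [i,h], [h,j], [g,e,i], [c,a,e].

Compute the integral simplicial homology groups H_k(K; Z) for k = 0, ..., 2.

Fix the vertex order a < b < c < d < e < f < g < h < i < j and write every simplex with vertices in increasing order. Then dim K = 2 and the simplices of K are:

  0-simplices (10): a, b, c, d, e, f, g, h, i, j
  1-simplices (13): ac, ae, ai, be, bf, ce, di, eg, ei, gi, gj, hi, hj
  2-simplices (3): ace, aei, egi

Hence C_0 ≅ Z^10, C_1 ≅ Z^13, C_2 ≅ Z^3.

∂_1: C_1 → C_0 sends each edge [p,q] (with p < q) to q − p. For instance
  ∂gj = j − g.
As a 10×13 matrix over Z this has rank 9, with invariant factors (1,1,1,1,1,1,1,1,1).

The boundary map ∂_2: C_2 → C_1 acts by ∂[p,q,r] = [q,r] − [p,r] + [p,q]. For instance
  ∂aei = ei − ai + ae,
  ∂egi = gi − ei + eg.
As a 13×3 matrix over Z this has rank 3, with invariant factors (1,1,1).

Reading off H_k = ker ∂_k / im ∂_{k+1}:

  H_0: rank C_0 − rank ∂_1 = 10 − 9 = 1, and the invariant factors of ∂_1 are all 1, so H_0 = Z.
  H_1: rank ker ∂_1 − rank ∂_2 = (13 − 9) − 3 = 1, and the invariant factors of ∂_2 are all 1, so H_1 = Z.
  H_2: rank ker ∂_2 − rank ∂_3 = (3 − 3) − 0 = 0, and there is no ∂_3, so H_2 = 0.

As a check, the Euler characteristic is 10 − 13 + 3 = 0, which agrees with 1 − 1 + 0 = 0.

H_0 = Z,  H_1 = Z,  H_2 = 0.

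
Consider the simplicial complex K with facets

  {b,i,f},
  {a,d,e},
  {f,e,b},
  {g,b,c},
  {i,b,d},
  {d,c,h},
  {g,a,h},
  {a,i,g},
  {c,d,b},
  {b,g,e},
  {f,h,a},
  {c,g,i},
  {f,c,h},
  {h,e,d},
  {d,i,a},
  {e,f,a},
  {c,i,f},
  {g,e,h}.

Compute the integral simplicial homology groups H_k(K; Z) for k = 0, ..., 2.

H_0 = Z,  H_1 = Z ⊕ Z/2Z,  H_2 = 0.

Fix the vertex order a < b < c < d < e < f < g < h < i and write every simplex with vertices in increasing order. Then dim K = 2 and the simplices of K are:

  0-simplices (9): a, b, c, d, e, f, g, h, i
  1-simplices (27): ad, ae, af, ag, ah, ai, bc, bd, be, bf, bg, bi, cd, cf, cg, ch, ci, de, dh, di, ef, eg, eh, fh, fi, gh, gi
  2-simplices (18): ade, adi, aef, afh, agh, agi, bcd, bcg, bdi, bef, beg, bfi, cdh, cfh, cfi, cgi, deh, egh

Hence C_0 ≅ Z^9, C_1 ≅ Z^27, C_2 ≅ Z^18.

Boundary ∂_1: C_1 → C_0 maps an edge to its endpoints' difference, ∂[p,q] = q − p. For instance
  ∂cd = d − c.
The 9×27 boundary matrix has rank 8 and Smith normal form diag(1,1,1,1,1,1,1,1).

The boundary map ∂_2: C_2 → C_1 sends each 2-simplex [p,q,r] to [q,r] − [p,r] + [p,q]. For instance
  ∂deh = eh − dh + de,
  ∂cdh = dh − ch + cd.
The resulting 27×18 matrix has rank 18, and its Smith normal form has invariant factors (1,1,1,1,1,1,1,1,1,1,1,1,1,1,1,1,1,2).

From H_k ≅ ker(∂_k) / im(∂_{k+1}) we obtain:

  H_0: rank C_0 − rank ∂_1 = 9 − 8 = 1, and the invariant factors of ∂_1 are all 1, so H_0 = Z.
  H_1: rank ker ∂_1 − rank ∂_2 = (27 − 8) − 18 = 1, and ∂_2 has invariant factor 2 > 1, so H_1 = Z ⊕ Z/2Z.
  H_2: rank ker ∂_2 − rank ∂_3 = (18 − 18) − 0 = 0, and there is no ∂_3, so H_2 = 0.

(K is a triangulation of the Klein bottle.)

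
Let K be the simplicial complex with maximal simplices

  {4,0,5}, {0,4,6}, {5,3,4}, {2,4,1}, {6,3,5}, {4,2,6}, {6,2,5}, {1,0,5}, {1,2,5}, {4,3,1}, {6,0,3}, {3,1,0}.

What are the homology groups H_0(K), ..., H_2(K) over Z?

H_0 = Z,  H_1 = Z/2,  H_2 = 0.

K has 7 vertices, 18 edges, 12 triangles.
rank ∂_0 = 0, rank ∂_1 = 6 ⇒ b_0 = 7 − 0 − 6 = 1; all invariant factors of ∂_1 are 1 so no torsion. So H_0 ≅ Z.
rank ∂_1 = 6, rank ∂_2 = 12 ⇒ b_1 = 18 − 6 − 12 = 0; ∂_2 has invariant factor(s) [2] giving torsion. So H_1 ≅ Z/2.
rank ∂_2 = 12, rank ∂_3 = 0 ⇒ b_2 = 12 − 12 − 0 = 0. So H_2 ≅ 0.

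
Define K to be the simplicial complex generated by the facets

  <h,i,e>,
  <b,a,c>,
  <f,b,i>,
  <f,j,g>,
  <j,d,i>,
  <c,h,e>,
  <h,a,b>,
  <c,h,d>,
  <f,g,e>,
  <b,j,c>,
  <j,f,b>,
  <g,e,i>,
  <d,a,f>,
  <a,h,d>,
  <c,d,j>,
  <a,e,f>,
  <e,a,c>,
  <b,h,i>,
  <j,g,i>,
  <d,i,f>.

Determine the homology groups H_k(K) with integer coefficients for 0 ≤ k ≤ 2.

Fix the vertex order a < b < c < d < e < f < g < h < i < j and write every simplex with vertices in increasing order. Then dim K = 2 and the simplices of K are:

  0-simplices (10): a, b, c, d, e, f, g, h, i, j
  1-simplices (30): ab, ac, ad, ae, af, ah, bc, bf, bh, bi, bj, cd, ce, ch, cj, df, dh, di, dj, ef, eg, eh, ei, fg, fi, fj, gi, gj, hi, ij
  2-simplices (20): abc, abh, ace, adf, adh, aef, bcj, bfi, bfj, bhi, cdh, cdj, ceh, dfi, dij, efg, egi, ehi, fgj, gij

so the chain groups are C_0 ≅ Z^10, C_1 ≅ Z^30, C_2 ≅ Z^20.

∂_1: C_1 → C_0 is given by ∂[p,q] = [q] − [p]. For instance
  ∂cj = j − c.
As a 10×30 matrix over Z this has rank 9, with invariant factors (1,1,1,1,1,1,1,1,1).

Boundary ∂_2: C_2 → C_1 sends each 2-simplex [p,q,r] to [q,r] − [p,r] + [p,q]. For instance
  ∂dij = ij − dj + di,
  ∂bfi = fi − bi + bf.
As a 30×20 matrix over Z this has rank 20, with invariant factors (1,1,1,1,1,1,1,1,1,1,1,1,1,1,1,1,1,1,1,2).

Reading off H_k = ker ∂_k / im ∂_{k+1}:

  H_0: rank C_0 − rank ∂_1 = 10 − 9 = 1, and the invariant factors of ∂_1 are all 1, so H_0 ≅ Z.
  H_1: rank ker ∂_1 − rank ∂_2 = (30 − 9) − 20 = 1, and ∂_2 has invariant factor 2 > 1, so H_1 ≅ Z × Z/2.
  H_2: rank ker ∂_2 − rank ∂_3 = (20 − 20) − 0 = 0, and there is no ∂_3, so H_2 ≅ 0.

As a check, the Euler characteristic is 10 − 30 + 20 = 0, which agrees with 1 − 1 + 0 = 0.
(K is a triangulation of the Klein bottle.)

H_0 = Z,  H_1 = Z × Z/2,  H_2 = 0.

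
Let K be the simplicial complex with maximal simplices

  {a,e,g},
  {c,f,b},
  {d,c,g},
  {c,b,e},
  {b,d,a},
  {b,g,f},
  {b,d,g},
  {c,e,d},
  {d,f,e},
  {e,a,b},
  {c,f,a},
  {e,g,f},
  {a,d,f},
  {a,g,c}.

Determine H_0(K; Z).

H_0 = Z.

Fix the vertex order a < b < c < d < e < f < g and write every simplex with vertices in increasing order. Then dim K = 2 and the simplices of K are:

  0-simplices (7): a, b, c, d, e, f, g
  1-simplices (21): ab, ac, ad, ae, af, ag, bc, bd, be, bf, bg, cd, ce, cf, cg, de, df, dg, ef, eg, fg
  2-simplices (14): abd, abe, acf, acg, adf, aeg, bce, bcf, bdg, bfg, cde, cdg, def, efg

giving chain groups C_0 ≅ Z^7, C_1 ≅ Z^21, C_2 ≅ Z^14.

Boundary ∂_1: C_1 → C_0 sends each edge [p,q] (with p < q) to q − p. For instance
  ∂ac = c − a.
The 7×21 boundary matrix has rank 6 and Smith normal form diag(1,1,1,1,1,1).

∂_2: C_2 → C_1 acts by ∂[p,q,r] = [q,r] − [p,r] + [p,q]. For instance
  ∂efg = fg − eg + ef,
  ∂aeg = eg − ag + ae.
This gives a 21×14 integer matrix of rank 13; reducing to Smith normal form yields diagonal entries (1,1,1,1,1,1,1,1,1,1,1,1,1).

Reading off H_k = ker ∂_k / im ∂_{k+1}:

  H_0: rank C_0 − rank ∂_1 = 7 − 6 = 1, and the invariant factors of ∂_1 are all 1, so H_0 = Z.

(K is a triangulation of the torus T^2.)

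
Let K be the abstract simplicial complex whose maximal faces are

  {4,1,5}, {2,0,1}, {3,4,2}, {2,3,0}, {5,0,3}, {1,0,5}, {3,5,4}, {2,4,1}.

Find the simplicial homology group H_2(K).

H_2 ≅ Z.

We work with the vertex ordering 0 < 1 < 2 < 3 < 4 < 5. The simplices of K, each written with vertices in increasing order, are:

  0-simplices (6): [0], [1], [2], [3], [4], [5]
  1-simplices (12): [0,1], [0,2], [0,3], [0,5], [1,2], [1,4], [1,5], [2,3], [2,4], [3,4], [3,5], [4,5]
  2-simplices (8): [0,1,2], [0,1,5], [0,2,3], [0,3,5], [1,2,4], [1,4,5], [2,3,4], [3,4,5]

giving chain groups C_0 ≅ Z^6, C_1 ≅ Z^12, C_2 ≅ Z^8.

Boundary ∂_1: C_1 → C_0 sends each edge [p,q] (with p < q) to q − p.
As a 6×12 matrix over Z this has rank 5, with invariant factors (1,1,1,1,1).

Boundary ∂_2: C_2 → C_1 sends each 2-simplex [p,q,r] to [q,r] − [p,r] + [p,q]. For instance
  ∂[0,1,5] = [1,5] − [0,5] + [0,1],
  ∂[3,4,5] = [4,5] − [3,5] + [3,4].
This gives a 12×8 integer matrix of rank 7; reducing to Smith normal form yields diagonal entries (1,1,1,1,1,1,1).

Reading off H_k = ker ∂_k / im ∂_{k+1}:

  H_2: rank ker ∂_2 − rank ∂_3 = (8 − 7) − 0 = 1, and there is no ∂_3, so H_2 ≅ Z.

(K is a triangulation of the 2-sphere S^2.)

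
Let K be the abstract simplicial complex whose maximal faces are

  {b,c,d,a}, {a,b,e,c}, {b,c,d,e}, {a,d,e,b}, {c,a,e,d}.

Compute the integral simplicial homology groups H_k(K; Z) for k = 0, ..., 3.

Order the vertices as a < b < c < d < e. Listing each simplex with vertices in this order, K has dimension 3 with simplices:

  0-simplices (5): a, b, c, d, e
  1-simplices (10): ab, ac, ad, ae, bc, bd, be, cd, ce, de
  2-simplices (10): abc, abd, abe, acd, ace, ade, bcd, bce, bde, cde
  3-simplices (5): abcd, abce, abde, acde, bcde

giving chain groups C_0 ≅ Z^5, C_1 ≅ Z^10, C_2 ≅ Z^10, C_3 ≅ Z^5.

∂_1: C_1 → C_0 is given by ∂[p,q] = [q] − [p]. For instance
  ∂cd = d − c.
The 5×10 boundary matrix has rank 4 and Smith normal form diag(1,1,1,1).

∂_2: C_2 → C_1 acts by ∂[p,q,r] = [q,r] − [p,r] + [p,q]. For instance
  ∂bde = de − be + bd,
  ∂bcd = cd − bd + bc.
This gives a 10×10 integer matrix of rank 6; reducing to Smith normal form yields diagonal entries (1,1,1,1,1,1).

The boundary map ∂_3: C_3 → C_2 sends each 3-simplex σ to the alternating sum Σ_i (−1)^i (σ with its i-th vertex removed). For instance
  ∂abce = bce − ace + abe − abc,
  ∂abcd = bcd − acd + abd − abc.
The resulting 10×5 matrix has rank 4, and its Smith normal form has invariant factors (1,1,1,1).

Reading off H_k = ker ∂_k / im ∂_{k+1}:

  H_0: rank C_0 − rank ∂_1 = 5 − 4 = 1, and the invariant factors of ∂_1 are all 1, so H_0 ≅ Z.
  H_1: rank ker ∂_1 − rank ∂_2 = (10 − 4) − 6 = 0, and the invariant factors of ∂_2 are all 1, so H_1 ≅ 0.
  H_2: rank ker ∂_2 − rank ∂_3 = (10 − 6) − 4 = 0, and the invariant factors of ∂_3 are all 1, so H_2 ≅ 0.
  H_3: rank ker ∂_3 − rank ∂_4 = (5 − 4) − 0 = 1, and there is no ∂_4, so H_3 ≅ Z.

(K is a triangulation of the 3-sphere S^3.)

H_0 ≅ Z,  H_1 = 0,  H_2 = 0,  H_3 ≅ Z.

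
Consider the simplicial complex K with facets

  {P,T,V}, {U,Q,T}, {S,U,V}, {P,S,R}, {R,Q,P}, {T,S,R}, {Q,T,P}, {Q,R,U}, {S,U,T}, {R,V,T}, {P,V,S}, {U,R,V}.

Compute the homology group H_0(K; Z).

Take the total order P < Q < R < S < T < U < V on the vertex set. Then K (dimension 2) consists of the simplices:

  0-simplices (7): P, Q, R, S, T, U, V
  1-simplices (18): PQ, PR, PS, PT, PV, QR, QT, QU, RS, RT, RU, RV, ST, SU, SV, TU, TV, UV
  2-simplices (12): PQR, PQT, PRS, PSV, PTV, QRU, QTU, RST, RTV, RUV, STU, SUV

Hence C_0 ≅ Z^7, C_1 ≅ Z^18, C_2 ≅ Z^12.

∂_1: C_1 → C_0 maps an edge to its endpoints' difference, ∂[p,q] = q − p.
The resulting 7×18 matrix has rank 6, and its Smith normal form has invariant factors (1,1,1,1,1,1).

The boundary map ∂_2: C_2 → C_1 maps a triangle to the signed sum of its edges. For instance
  ∂PQR = QR − PR + PQ,
  ∂SUV = UV − SV + SU.
The 18×12 boundary matrix has rank 12 and Smith normal form diag(1,1,1,1,1,1,1,1,1,1,1,2).

From H_k ≅ ker(∂_k) / im(∂_{k+1}) we obtain:

  H_0: rank C_0 − rank ∂_1 = 7 − 6 = 1, and the invariant factors of ∂_1 are all 1, so H_0 ≅ Z.

(K is a triangulation of the real projective plane RP^2.)

H_0 = Z.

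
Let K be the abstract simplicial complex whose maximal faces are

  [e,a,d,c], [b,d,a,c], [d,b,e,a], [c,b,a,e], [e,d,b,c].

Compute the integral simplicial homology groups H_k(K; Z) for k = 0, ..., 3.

H_0 ≅ Z,  H_1 = 0,  H_2 = 0,  H_3 ≅ Z.

We work with the vertex ordering a < b < c < d < e. The simplices of K, each written with vertices in increasing order, are:

  0-simplices (5): a, b, c, d, e
  1-simplices (10): ab, ac, ad, ae, bc, bd, be, cd, ce, de
  2-simplices (10): abc, abd, abe, acd, ace, ade, bcd, bce, bde, cde
  3-simplices (5): abcd, abce, abde, acde, bcde

Hence C_0 ≅ Z^5, C_1 ≅ Z^10, C_2 ≅ Z^10, C_3 ≅ Z^5.

∂_1: C_1 → C_0 maps an edge to its endpoints' difference, ∂[p,q] = q − p. For instance
  ∂ae = e − a.
This gives a 5×10 integer matrix of rank 4; reducing to Smith normal form yields diagonal entries (1,1,1,1).

∂_2: C_2 → C_1 sends each 2-simplex [p,q,r] to [q,r] − [p,r] + [p,q]. For instance
  ∂ade = de − ae + ad,
  ∂bcd = cd − bd + bc.
This gives a 10×10 integer matrix of rank 6; reducing to Smith normal form yields diagonal entries (1,1,1,1,1,1).

∂_3: C_3 → C_2 sends each 3-simplex σ to the alternating sum Σ_i (−1)^i (σ with its i-th vertex removed). For instance
  ∂abcd = bcd − acd + abd − abc,
  ∂abde = bde − ade + abe − abd.
This gives a 10×5 integer matrix of rank 4; reducing to Smith normal form yields diagonal entries (1,1,1,1).

From H_k ≅ ker(∂_k) / im(∂_{k+1}) we obtain:

  H_0: rank C_0 − rank ∂_1 = 5 − 4 = 1, and the invariant factors of ∂_1 are all 1, so H_0 ≅ Z.
  H_1: rank ker ∂_1 − rank ∂_2 = (10 − 4) − 6 = 0, and the invariant factors of ∂_2 are all 1, so H_1 ≅ 0.
  H_2: rank ker ∂_2 − rank ∂_3 = (10 − 6) − 4 = 0, and the invariant factors of ∂_3 are all 1, so H_2 ≅ 0.
  H_3: rank ker ∂_3 − rank ∂_4 = (5 − 4) − 0 = 1, and there is no ∂_4, so H_3 ≅ Z.

As a check, the Euler characteristic is 5 − 10 + 10 − 5 = 0, which agrees with 1 − 0 + 0 − 1 = 0.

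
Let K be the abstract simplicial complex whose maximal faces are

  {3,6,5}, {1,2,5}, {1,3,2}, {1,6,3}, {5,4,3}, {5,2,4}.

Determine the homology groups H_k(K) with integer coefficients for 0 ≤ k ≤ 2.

Take the total order 1 < 2 < 3 < 4 < 5 < 6 on the vertex set. Then K (dimension 2) consists of the simplices:

  0-simplices (6): [1], [2], [3], [4], [5], [6]
  1-simplices (12): [1,2], [1,3], [1,5], [1,6], [2,3], [2,4], [2,5], [3,4], [3,5], [3,6], [4,5], [5,6]
  2-simplices (6): [1,2,3], [1,2,5], [1,3,6], [2,4,5], [3,4,5], [3,5,6]

so the chain groups are C_0 ≅ Z^6, C_1 ≅ Z^12, C_2 ≅ Z^6.

The boundary map ∂_1: C_1 → C_0 maps an edge to its endpoints' difference, ∂[p,q] = q − p. For instance
  ∂[1,5] = [5] − [1].
The resulting 6×12 matrix has rank 5, and its Smith normal form has invariant factors (1,1,1,1,1).

Boundary ∂_2: C_2 → C_1 acts by ∂[p,q,r] = [q,r] − [p,r] + [p,q]. For instance
  ∂[1,2,5] = [2,5] − [1,5] + [1,2],
  ∂[2,4,5] = [4,5] − [2,5] + [2,4].
As a 12×6 matrix over Z this has rank 6, with invariant factors (1,1,1,1,1,1).

Now H_k = ker ∂_k / im ∂_{k+1}, so:

  H_0: rank C_0 − rank ∂_1 = 6 − 5 = 1, and the invariant factors of ∂_1 are all 1, so H_0 = Z.
  H_1: rank ker ∂_1 − rank ∂_2 = (12 − 5) − 6 = 1, and the invariant factors of ∂_2 are all 1, so H_1 = Z.
  H_2: rank ker ∂_2 − rank ∂_3 = (6 − 6) − 0 = 0, and there is no ∂_3, so H_2 = 0.

(K is a triangulation of the cylinder S^1 x I.)

H_0 ≅ Z,  H_1 ≅ Z,  H_2 = 0.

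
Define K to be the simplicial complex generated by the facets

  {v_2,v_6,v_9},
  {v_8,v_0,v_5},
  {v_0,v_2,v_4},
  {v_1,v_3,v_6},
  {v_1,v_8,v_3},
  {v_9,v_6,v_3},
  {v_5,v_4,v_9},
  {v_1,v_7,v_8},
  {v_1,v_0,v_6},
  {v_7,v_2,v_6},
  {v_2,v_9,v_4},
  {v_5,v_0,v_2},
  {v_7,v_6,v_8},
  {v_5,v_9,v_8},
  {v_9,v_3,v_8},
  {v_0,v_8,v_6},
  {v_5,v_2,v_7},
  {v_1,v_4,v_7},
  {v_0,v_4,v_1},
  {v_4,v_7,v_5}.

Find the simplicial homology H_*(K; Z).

H_0 ≅ Z,  H_1 ≅ Z ⊕ Z/2Z,  H_2 = 0.

Order the vertices as v_0 < v_1 < v_2 < v_3 < v_4 < v_5 < v_6 < v_7 < v_8 < v_9. Listing each simplex with vertices in this order, K has dimension 2 with simplices:

  0-simplices (10): [v_0], [v_1], [v_2], [v_3], [v_4], [v_5], [v_6], [v_7], [v_8], [v_9]
  1-simplices (30): (30 of them)
  2-simplices (20): (20 of them)

Hence C_0 ≅ Z^10, C_1 ≅ Z^30, C_2 ≅ Z^20.

The boundary map ∂_1: C_1 → C_0 sends each edge [p,q] (with p < q) to q − p. For instance
  ∂[v_1,v_7] = [v_7] − [v_1].
The resulting 10×30 matrix has rank 9, and its Smith normal form has invariant factors (1,1,1,1,1,1,1,1,1).

Boundary ∂_2: C_2 → C_1 acts by ∂[p,q,r] = [q,r] − [p,r] + [p,q]. For instance
  ∂[v_0,v_1,v_4] = [v_1,v_4] − [v_0,v_4] + [v_0,v_1],
  ∂[v_5,v_8,v_9] = [v_8,v_9] − [v_5,v_9] + [v_5,v_8].
The resulting 30×20 matrix has rank 20, and its Smith normal form has invariant factors (1,1,1,1,1,1,1,1,1,1,1,1,1,1,1,1,1,1,1,2).

From H_k ≅ ker(∂_k) / im(∂_{k+1}) we obtain:

  H_0: rank C_0 − rank ∂_1 = 10 − 9 = 1, and the invariant factors of ∂_1 are all 1, so H_0 ≅ Z.
  H_1: rank ker ∂_1 − rank ∂_2 = (30 − 9) − 20 = 1, and ∂_2 has invariant factor 2 > 1, so H_1 ≅ Z ⊕ Z/2Z.
  H_2: rank ker ∂_2 − rank ∂_3 = (20 − 20) − 0 = 0, and there is no ∂_3, so H_2 ≅ 0.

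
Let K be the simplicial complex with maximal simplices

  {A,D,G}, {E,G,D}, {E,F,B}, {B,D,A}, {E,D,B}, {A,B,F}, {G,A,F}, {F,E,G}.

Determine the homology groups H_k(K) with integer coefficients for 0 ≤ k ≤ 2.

K has 6 vertices, 12 edges, 8 triangles.
rank ∂_0 = 0, rank ∂_1 = 5 ⇒ b_0 = 6 − 0 − 5 = 1; all invariant factors of ∂_1 are 1 so no torsion. So H_0 = Z.
rank ∂_1 = 5, rank ∂_2 = 7 ⇒ b_1 = 12 − 5 − 7 = 0; all invariant factors of ∂_2 are 1 so no torsion. So H_1 = 0.
rank ∂_2 = 7, rank ∂_3 = 0 ⇒ b_2 = 8 − 7 − 0 = 1. So H_2 = Z.

H_0 = Z,  H_1 = 0,  H_2 = Z.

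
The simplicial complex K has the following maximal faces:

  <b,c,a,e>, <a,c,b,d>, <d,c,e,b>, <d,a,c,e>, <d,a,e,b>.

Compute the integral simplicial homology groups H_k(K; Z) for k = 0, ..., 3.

H_0 ≅ Z,  H_1 = 0,  H_2 = 0,  H_3 ≅ Z.

Order the vertices as a < b < c < d < e. Listing each simplex with vertices in this order, K has dimension 3 with simplices:

  0-simplices (5): a, b, c, d, e
  1-simplices (10): ab, ac, ad, ae, bc, bd, be, cd, ce, de
  2-simplices (10): abc, abd, abe, acd, ace, ade, bcd, bce, bde, cde
  3-simplices (5): abcd, abce, abde, acde, bcde

so the chain groups are C_0 ≅ Z^5, C_1 ≅ Z^10, C_2 ≅ Z^10, C_3 ≅ Z^5.

∂_1: C_1 → C_0 sends each edge [p,q] (with p < q) to q − p. For instance
  ∂de = e − d.
The resulting 5×10 matrix has rank 4, and its Smith normal form has invariant factors (1,1,1,1).

The boundary map ∂_2: C_2 → C_1 maps a triangle to the signed sum of its edges. For instance
  ∂bce = ce − be + bc,
  ∂bde = de − be + bd.
This gives a 10×10 integer matrix of rank 6; reducing to Smith normal form yields diagonal entries (1,1,1,1,1,1).

∂_3: C_3 → C_2 sends each 3-simplex σ to the alternating sum Σ_i (−1)^i (σ with its i-th vertex removed). For instance
  ∂abcd = bcd − acd + abd − abc,
  ∂abce = bce − ace + abe − abc.
This gives a 10×5 integer matrix of rank 4; reducing to Smith normal form yields diagonal entries (1,1,1,1).

Now H_k = ker ∂_k / im ∂_{k+1}, so:

  H_0: rank C_0 − rank ∂_1 = 5 − 4 = 1, and the invariant factors of ∂_1 are all 1, so H_0 = Z.
  H_1: rank ker ∂_1 − rank ∂_2 = (10 − 4) − 6 = 0, and the invariant factors of ∂_2 are all 1, so H_1 = 0.
  H_2: rank ker ∂_2 − rank ∂_3 = (10 − 6) − 4 = 0, and the invariant factors of ∂_3 are all 1, so H_2 = 0.
  H_3: rank ker ∂_3 − rank ∂_4 = (5 − 4) − 0 = 1, and there is no ∂_4, so H_3 = Z.

As a check, the Euler characteristic is 5 − 10 + 10 − 5 = 0, which agrees with 1 − 0 + 0 − 1 = 0.
(K is a triangulation of the 3-sphere S^3.)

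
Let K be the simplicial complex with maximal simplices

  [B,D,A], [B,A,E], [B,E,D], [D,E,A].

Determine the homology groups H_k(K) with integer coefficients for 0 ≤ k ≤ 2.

H_0 ≅ Z,  H_1 = 0,  H_2 ≅ Z.

Take the total order A < B < D < E on the vertex set. Then K (dimension 2) consists of the simplices:

  0-simplices (4): A, B, D, E
  1-simplices (6): AB, AD, AE, BD, BE, DE
  2-simplices (4): ABD, ABE, ADE, BDE

so the chain groups are C_0 ≅ Z^4, C_1 ≅ Z^6, C_2 ≅ Z^4.

The boundary map ∂_1: C_1 → C_0 is given by ∂[p,q] = [q] − [p].
This gives a 4×6 integer matrix of rank 3; reducing to Smith normal form yields diagonal entries (1,1,1).

Boundary ∂_2: C_2 → C_1 maps a triangle to the signed sum of its edges. For instance
  ∂ADE = DE − AE + AD,
  ∂ABE = BE − AE + AB.
The 6×4 boundary matrix has rank 3 and Smith normal form diag(1,1,1).

Now H_k = ker ∂_k / im ∂_{k+1}, so:

  H_0: rank C_0 − rank ∂_1 = 4 − 3 = 1, and the invariant factors of ∂_1 are all 1, so H_0 = Z.
  H_1: rank ker ∂_1 − rank ∂_2 = (6 − 3) − 3 = 0, and the invariant factors of ∂_2 are all 1, so H_1 = 0.
  H_2: rank ker ∂_2 − rank ∂_3 = (4 − 3) − 0 = 1, and there is no ∂_3, so H_2 = Z.

As a check, the Euler characteristic is 4 − 6 + 4 = 2, which agrees with 1 − 0 + 1 = 2.
(K is a triangulation of the 2-sphere S^2.)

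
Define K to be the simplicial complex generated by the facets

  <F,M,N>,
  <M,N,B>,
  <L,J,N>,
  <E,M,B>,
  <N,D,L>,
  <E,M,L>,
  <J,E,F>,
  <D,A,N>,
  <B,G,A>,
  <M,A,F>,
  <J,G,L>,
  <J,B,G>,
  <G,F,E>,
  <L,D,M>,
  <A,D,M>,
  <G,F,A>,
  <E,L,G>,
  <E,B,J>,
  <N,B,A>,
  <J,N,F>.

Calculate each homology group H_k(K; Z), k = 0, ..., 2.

H_0 = Z,  H_1 = Z ⊕ Z/2,  H_2 = 0.

Order the vertices as A < B < D < E < F < G < J < L < M < N. Listing each simplex with vertices in this order, K has dimension 2 with simplices:

  0-simplices (10): A, B, D, E, F, G, J, L, M, N
  1-simplices (30): AB, AD, AF, AG, AM, AN, BE, BG, BJ, BM, BN, DL, DM, DN, EF, EG, EJ, EL, EM, FG, FJ, FM, FN, GJ, GL, JL, JN, LM, LN, MN
  2-simplices (20): ABG, ABN, ADM, ADN, AFG, AFM, BEJ, BEM, BGJ, BMN, DLM, DLN, EFG, EFJ, EGL, ELM, FJN, FMN, GJL, JLN

giving chain groups C_0 ≅ Z^10, C_1 ≅ Z^30, C_2 ≅ Z^20.

The boundary map ∂_1: C_1 → C_0 is given by ∂[p,q] = [q] − [p]. For instance
  ∂GL = L − G.
As a 10×30 matrix over Z this has rank 9, with invariant factors (1,1,1,1,1,1,1,1,1).

Boundary ∂_2: C_2 → C_1 sends each 2-simplex [p,q,r] to [q,r] − [p,r] + [p,q]. For instance
  ∂BEJ = EJ − BJ + BE,
  ∂GJL = JL − GL + GJ.
As a 30×20 matrix over Z this has rank 20, with invariant factors (1,1,1,1,1,1,1,1,1,1,1,1,1,1,1,1,1,1,1,2).

Computing H_k = (kernel of ∂_k) / (image of ∂_{k+1}):

  H_0: rank C_0 − rank ∂_1 = 10 − 9 = 1, and the invariant factors of ∂_1 are all 1, so H_0 = Z.
  H_1: rank ker ∂_1 − rank ∂_2 = (30 − 9) − 20 = 1, and ∂_2 has invariant factor 2 > 1, so H_1 = Z ⊕ Z/2.
  H_2: rank ker ∂_2 − rank ∂_3 = (20 − 20) − 0 = 0, and there is no ∂_3, so H_2 = 0.

(K is a triangulation of the Klein bottle.)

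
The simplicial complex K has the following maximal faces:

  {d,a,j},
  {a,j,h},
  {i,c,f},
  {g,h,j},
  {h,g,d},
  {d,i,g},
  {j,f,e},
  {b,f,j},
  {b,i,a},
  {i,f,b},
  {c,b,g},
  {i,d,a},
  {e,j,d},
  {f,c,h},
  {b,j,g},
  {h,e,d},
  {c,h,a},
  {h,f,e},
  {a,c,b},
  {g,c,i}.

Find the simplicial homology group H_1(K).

H_1 = Z ⊕ Z/2.

Fix the vertex order a < b < c < d < e < f < g < h < i < j and write every simplex with vertices in increasing order. Then dim K = 2 and the simplices of K are:

  0-simplices (10): a, b, c, d, e, f, g, h, i, j
  1-simplices (30): ab, ac, ad, ah, ai, aj, bc, bf, bg, bi, bj, cf, cg, ch, ci, de, dg, dh, di, dj, ef, eh, ej, fh, fi, fj, gh, gi, gj, hj
  2-simplices (20): abc, abi, ach, adi, adj, ahj, bcg, bfi, bfj, bgj, cfh, cfi, cgi, deh, dej, dgh, dgi, efh, efj, ghj

giving chain groups C_0 ≅ Z^10, C_1 ≅ Z^30, C_2 ≅ Z^20.

∂_1: C_1 → C_0 is given by ∂[p,q] = [q] − [p].
The 10×30 boundary matrix has rank 9 and Smith normal form diag(1,1,1,1,1,1,1,1,1).

∂_2: C_2 → C_1 acts by ∂[p,q,r] = [q,r] − [p,r] + [p,q]. For instance
  ∂adi = di − ai + ad,
  ∂dej = ej − dj + de.
The resulting 30×20 matrix has rank 20, and its Smith normal form has invariant factors (1,1,1,1,1,1,1,1,1,1,1,1,1,1,1,1,1,1,1,2).

Computing H_k = (kernel of ∂_k) / (image of ∂_{k+1}):

  H_1: rank ker ∂_1 − rank ∂_2 = (30 − 9) − 20 = 1, and ∂_2 has invariant factor 2 > 1, so H_1 ≅ Z ⊕ Z/2.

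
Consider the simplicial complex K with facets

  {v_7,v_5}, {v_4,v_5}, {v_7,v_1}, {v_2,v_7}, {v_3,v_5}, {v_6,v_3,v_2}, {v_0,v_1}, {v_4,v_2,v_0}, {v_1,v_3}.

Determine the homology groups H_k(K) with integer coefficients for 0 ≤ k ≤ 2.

H_0 = Z,  H_1 = Z^4,  H_2 = 0.

K has 8 vertices, 13 edges, 2 triangles.
rank ∂_0 = 0, rank ∂_1 = 7 ⇒ b_0 = 8 − 0 − 7 = 1; all invariant factors of ∂_1 are 1 so no torsion. So H_0 ≅ Z.
rank ∂_1 = 7, rank ∂_2 = 2 ⇒ b_1 = 13 − 7 − 2 = 4; all invariant factors of ∂_2 are 1 so no torsion. So H_1 ≅ Z^4.
rank ∂_2 = 2, rank ∂_3 = 0 ⇒ b_2 = 2 − 2 − 0 = 0. So H_2 ≅ 0.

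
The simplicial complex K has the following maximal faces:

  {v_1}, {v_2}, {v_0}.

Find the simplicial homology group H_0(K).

H_0 = Z^3.

We work with the vertex ordering v_0 < v_1 < v_2. The simplices of K, each written with vertices in increasing order, are:

  0-simplices (3): [v_0], [v_1], [v_2]

so the chain groups are C_0 ≅ Z^3.

Computing H_k = (kernel of ∂_k) / (image of ∂_{k+1}):

  H_0: rank C_0 − rank ∂_1 = 3 − 0 = 3, and there is no ∂_1, so H_0 = Z^3.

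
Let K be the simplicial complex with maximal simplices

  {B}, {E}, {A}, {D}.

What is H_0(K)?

Fix the vertex order A < B < D < E and write every simplex with vertices in increasing order. Then dim K = 0 and the simplices of K are:

  0-simplices (4): A, B, D, E

so the chain groups are C_0 ≅ Z^4.

Now H_k = ker ∂_k / im ∂_{k+1}, so:

  H_0: rank C_0 − rank ∂_1 = 4 − 0 = 4, and there is no ∂_1, so H_0 ≅ Z^4.

H_0 = Z^4.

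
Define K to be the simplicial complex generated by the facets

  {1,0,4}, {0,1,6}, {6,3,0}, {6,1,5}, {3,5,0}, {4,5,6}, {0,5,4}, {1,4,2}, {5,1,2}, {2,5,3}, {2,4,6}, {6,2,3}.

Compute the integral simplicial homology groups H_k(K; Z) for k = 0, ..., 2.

H_0 = Z,  H_1 = Z/2,  H_2 = 0.

Take the total order 0 < 1 < 2 < 3 < 4 < 5 < 6 on the vertex set. Then K (dimension 2) consists of the simplices:

  0-simplices (7): [0], [1], [2], [3], [4], [5], [6]
  1-simplices (18): [0,1], [0,3], [0,4], [0,5], [0,6], [1,2], [1,4], [1,5], [1,6], [2,3], [2,4], [2,5], [2,6], [3,5], [3,6], [4,5], [4,6], [5,6]
  2-simplices (12): [0,1,4], [0,1,6], [0,3,5], [0,3,6], [0,4,5], [1,2,4], [1,2,5], [1,5,6], [2,3,5], [2,3,6], [2,4,6], [4,5,6]

so the chain groups are C_0 ≅ Z^7, C_1 ≅ Z^18, C_2 ≅ Z^12.

∂_1: C_1 → C_0 sends each edge [p,q] (with p < q) to q − p. For instance
  ∂[4,6] = [6] − [4].
This gives a 7×18 integer matrix of rank 6; reducing to Smith normal form yields diagonal entries (1,1,1,1,1,1).

The boundary map ∂_2: C_2 → C_1 sends each 2-simplex [p,q,r] to [q,r] − [p,r] + [p,q]. For instance
  ∂[1,5,6] = [5,6] − [1,6] + [1,5],
  ∂[2,3,5] = [3,5] − [2,5] + [2,3].
The 18×12 boundary matrix has rank 12 and Smith normal form diag(1,1,1,1,1,1,1,1,1,1,1,2).

Computing H_k = (kernel of ∂_k) / (image of ∂_{k+1}):

  H_0: rank C_0 − rank ∂_1 = 7 − 6 = 1, and the invariant factors of ∂_1 are all 1, so H_0 ≅ Z.
  H_1: rank ker ∂_1 − rank ∂_2 = (18 − 6) − 12 = 0, and ∂_2 has invariant factor 2 > 1, so H_1 ≅ Z/2.
  H_2: rank ker ∂_2 − rank ∂_3 = (12 − 12) − 0 = 0, and there is no ∂_3, so H_2 ≅ 0.

(K is a triangulation of the real projective plane RP^2.)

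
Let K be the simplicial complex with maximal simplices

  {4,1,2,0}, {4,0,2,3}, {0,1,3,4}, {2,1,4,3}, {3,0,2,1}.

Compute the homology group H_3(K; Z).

H_3 = Z.

We work with the vertex ordering 0 < 1 < 2 < 3 < 4. The simplices of K, each written with vertices in increasing order, are:

  0-simplices (5): [0], [1], [2], [3], [4]
  1-simplices (10): [0,1], [0,2], [0,3], [0,4], [1,2], [1,3], [1,4], [2,3], [2,4], [3,4]
  2-simplices (10): [0,1,2], [0,1,3], [0,1,4], [0,2,3], [0,2,4], [0,3,4], [1,2,3], [1,2,4], [1,3,4], [2,3,4]
  3-simplices (5): [0,1,2,3], [0,1,2,4], [0,1,3,4], [0,2,3,4], [1,2,3,4]

giving chain groups C_0 ≅ Z^5, C_1 ≅ Z^10, C_2 ≅ Z^10, C_3 ≅ Z^5.

The boundary map ∂_1: C_1 → C_0 is given by ∂[p,q] = [q] − [p]. For instance
  ∂[2,3] = [3] − [2].
As a 5×10 matrix over Z this has rank 4, with invariant factors (1,1,1,1).

∂_2: C_2 → C_1 maps a triangle to the signed sum of its edges. For instance
  ∂[0,1,4] = [1,4] − [0,4] + [0,1],
  ∂[0,2,3] = [2,3] − [0,3] + [0,2].
The resulting 10×10 matrix has rank 6, and its Smith normal form has invariant factors (1,1,1,1,1,1).

Boundary ∂_3: C_3 → C_2 sends each 3-simplex σ to the alternating sum Σ_i (−1)^i (σ with its i-th vertex removed). For instance
  ∂[0,2,3,4] = [2,3,4] − [0,3,4] + [0,2,4] − [0,2,3],
  ∂[0,1,3,4] = [1,3,4] − [0,3,4] + [0,1,4] − [0,1,3].
This gives a 10×5 integer matrix of rank 4; reducing to Smith normal form yields diagonal entries (1,1,1,1).

From H_k ≅ ker(∂_k) / im(∂_{k+1}) we obtain:

  H_3: rank ker ∂_3 − rank ∂_4 = (5 − 4) − 0 = 1, and there is no ∂_4, so H_3 ≅ Z.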